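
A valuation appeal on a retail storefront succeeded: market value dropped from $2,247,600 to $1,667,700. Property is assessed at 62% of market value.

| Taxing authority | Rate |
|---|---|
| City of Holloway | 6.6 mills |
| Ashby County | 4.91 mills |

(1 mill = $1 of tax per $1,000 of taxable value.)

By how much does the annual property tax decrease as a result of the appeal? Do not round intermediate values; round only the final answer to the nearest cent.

$4,138.28

Old assessed value = $2,247,600 × 0.62 = $1,393,512
New assessed value = $1,667,700 × 0.62 = $1,033,974
Combined rate = 0.0066 + 0.00491 = 0.01151
Old tax = $1,393,512 × 0.01151 = $16,039.32312
New tax = $1,033,974 × 0.01151 = $11,901.04074
Reduction = $16,039.32312 − $11,901.04074 = $4,138.28238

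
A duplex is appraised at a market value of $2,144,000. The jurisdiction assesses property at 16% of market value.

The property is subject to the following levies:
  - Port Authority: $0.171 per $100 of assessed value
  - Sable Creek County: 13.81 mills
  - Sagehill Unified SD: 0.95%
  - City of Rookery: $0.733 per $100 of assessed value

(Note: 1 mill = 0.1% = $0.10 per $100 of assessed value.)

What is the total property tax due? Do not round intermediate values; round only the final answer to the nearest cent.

Assessed value = $2,144,000 × 0.16 = $343,040
Port Authority: $343,040 × 0.00171 = $586.5984
Sable Creek County: $343,040 × 0.01381 = $4,737.3824
Sagehill Unified SD: $343,040 × 0.0095 = $3,258.88
City of Rookery: $343,040 × 0.00733 = $2,514.4832
Total = $11,097.344

$11,097.34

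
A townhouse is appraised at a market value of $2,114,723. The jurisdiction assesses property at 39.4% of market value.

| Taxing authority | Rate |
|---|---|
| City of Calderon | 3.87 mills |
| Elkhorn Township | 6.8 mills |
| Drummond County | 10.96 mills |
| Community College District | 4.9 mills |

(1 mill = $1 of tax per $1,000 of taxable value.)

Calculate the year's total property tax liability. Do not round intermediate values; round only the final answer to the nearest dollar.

Assessed value = $2,114,723 × 0.394 = $833,200.862
City of Calderon: $833,200.862 × 0.00387 = $3,224.48733594
Elkhorn Township: $833,200.862 × 0.0068 = $5,665.7658616
Drummond County: $833,200.862 × 0.01096 = $9,131.88144752
Community College District: $833,200.862 × 0.0049 = $4,082.6842238
Total = $3,224.48733594 + $5,665.7658616 + $9,131.88144752 + $4,082.6842238 = $22,104.81886886

$22,105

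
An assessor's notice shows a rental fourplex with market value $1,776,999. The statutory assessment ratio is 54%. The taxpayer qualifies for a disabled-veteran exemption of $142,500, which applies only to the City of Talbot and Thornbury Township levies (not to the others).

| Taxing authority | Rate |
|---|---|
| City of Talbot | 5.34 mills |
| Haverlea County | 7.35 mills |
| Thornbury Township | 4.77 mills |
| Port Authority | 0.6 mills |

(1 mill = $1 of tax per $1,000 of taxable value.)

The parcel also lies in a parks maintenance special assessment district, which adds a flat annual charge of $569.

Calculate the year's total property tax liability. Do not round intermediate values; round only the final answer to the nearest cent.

$16,458.33

Assessed value = $1,776,999 × 0.54 = $959,579.46
City of Talbot: ($959,579.46 − $142,500) × 0.00534 = $817,079.46 × 0.00534 = $4,363.2043164
Haverlea County: $959,579.46 × 0.00735 = $7,052.909031
Thornbury Township: ($959,579.46 − $142,500) × 0.00477 = $817,079.46 × 0.00477 = $3,897.4690242
Port Authority: $959,579.46 × 0.0006 = $575.747676
Levies subtotal = $15,889.3300476
Total = $15,889.3300476 + $569 = $16,458.3300476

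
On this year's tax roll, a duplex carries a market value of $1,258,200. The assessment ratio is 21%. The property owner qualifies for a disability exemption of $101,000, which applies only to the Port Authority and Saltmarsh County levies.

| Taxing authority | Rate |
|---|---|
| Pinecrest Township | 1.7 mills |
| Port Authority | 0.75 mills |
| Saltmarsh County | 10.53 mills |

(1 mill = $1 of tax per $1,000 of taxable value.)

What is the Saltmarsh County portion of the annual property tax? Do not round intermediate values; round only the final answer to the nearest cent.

Assessed value = $1,258,200 × 0.21 = $264,222
Saltmarsh County taxable value = $264,222 − $101,000 = $163,222
Saltmarsh County levy = $163,222 × 0.01053 = $1,718.72766

$1,718.73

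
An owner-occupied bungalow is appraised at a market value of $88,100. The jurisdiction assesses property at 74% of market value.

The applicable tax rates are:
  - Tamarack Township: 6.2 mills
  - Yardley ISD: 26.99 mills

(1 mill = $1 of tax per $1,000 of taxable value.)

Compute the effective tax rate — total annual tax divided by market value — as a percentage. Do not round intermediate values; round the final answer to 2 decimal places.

Assessed value = $88,100 × 0.74 = $65,194
Tamarack Township: $65,194 × 0.0062 = $404.2028
Yardley ISD: $65,194 × 0.02699 = $1,759.58606
Total tax = $2,163.78886
Effective rate = $2,163.78886 ÷ $88,100 = 2.46% of market value

2.46%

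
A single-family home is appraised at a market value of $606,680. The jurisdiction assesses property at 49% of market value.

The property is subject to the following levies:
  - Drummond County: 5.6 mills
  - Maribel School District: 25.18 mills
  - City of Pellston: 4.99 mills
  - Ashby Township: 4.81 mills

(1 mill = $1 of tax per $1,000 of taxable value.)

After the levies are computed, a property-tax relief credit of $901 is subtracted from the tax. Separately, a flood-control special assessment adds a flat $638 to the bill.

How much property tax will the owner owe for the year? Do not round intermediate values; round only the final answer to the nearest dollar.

$11,800

Assessed value = $606,680 × 0.49 = $297,273.2
Drummond County: $297,273.2 × 0.0056 = $1,664.72992
Maribel School District: $297,273.2 × 0.02518 = $7,485.339176
City of Pellston: $297,273.2 × 0.00499 = $1,483.393268
Ashby Township: $297,273.2 × 0.00481 = $1,429.884092
Levies subtotal = $12,063.346456
After credit = $12,063.346456 − $901 = $11,162.346456
Total = $11,162.346456 + $638 = $11,800.346456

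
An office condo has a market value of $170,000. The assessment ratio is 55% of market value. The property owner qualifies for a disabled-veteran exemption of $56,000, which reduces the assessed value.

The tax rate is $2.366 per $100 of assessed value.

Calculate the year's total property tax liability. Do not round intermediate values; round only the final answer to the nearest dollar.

$887

Assessed value = $170,000 × 0.55 = $93,500
Taxable value = $93,500 − $56,000 = $37,500
Tax = $37,500 × 0.02366 = $887.25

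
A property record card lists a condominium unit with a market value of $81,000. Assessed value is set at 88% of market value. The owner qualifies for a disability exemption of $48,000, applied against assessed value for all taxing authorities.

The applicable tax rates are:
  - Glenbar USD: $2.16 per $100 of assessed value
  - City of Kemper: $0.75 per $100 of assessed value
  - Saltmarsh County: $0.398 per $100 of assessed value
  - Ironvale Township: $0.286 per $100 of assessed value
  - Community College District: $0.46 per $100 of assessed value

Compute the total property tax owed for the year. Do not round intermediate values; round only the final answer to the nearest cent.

Assessed value = $81,000 × 0.88 = $71,280
Taxable value = $71,280 − $48,000 = $23,280
Glenbar USD: $23,280 × 0.0216 = $502.848
City of Kemper: $23,280 × 0.0075 = $174.6
Saltmarsh County: $23,280 × 0.00398 = $92.6544
Ironvale Township: $23,280 × 0.00286 = $66.5808
Community College District: $23,280 × 0.0046 = $107.088
Total = $502.848 + $174.6 + $92.6544 + $66.5808 + $107.088 = $943.7712

$943.77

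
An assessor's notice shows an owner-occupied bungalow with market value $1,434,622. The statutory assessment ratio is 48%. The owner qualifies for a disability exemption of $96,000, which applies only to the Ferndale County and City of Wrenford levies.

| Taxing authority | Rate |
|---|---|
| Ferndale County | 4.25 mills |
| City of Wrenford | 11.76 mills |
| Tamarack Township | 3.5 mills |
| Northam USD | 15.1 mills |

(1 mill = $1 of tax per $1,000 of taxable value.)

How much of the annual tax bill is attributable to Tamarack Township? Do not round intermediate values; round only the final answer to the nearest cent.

$2,410.16

Assessed value = $1,434,622 × 0.48 = $688,618.56
Tamarack Township taxable value = $688,618.56 (exemption does not apply)
Tamarack Township levy = $688,618.56 × 0.0035 = $2,410.16496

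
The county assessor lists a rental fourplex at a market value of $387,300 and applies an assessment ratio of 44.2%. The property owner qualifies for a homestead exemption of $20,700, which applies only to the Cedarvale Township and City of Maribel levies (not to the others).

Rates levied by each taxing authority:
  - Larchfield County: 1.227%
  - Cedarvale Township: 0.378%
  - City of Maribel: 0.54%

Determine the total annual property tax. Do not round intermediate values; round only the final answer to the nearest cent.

$3,481.93

Assessed value = $387,300 × 0.442 = $171,186.6
Larchfield County: $171,186.6 × 0.01227 = $2,100.459582
Cedarvale Township: ($171,186.6 − $20,700) × 0.00378 = $150,486.6 × 0.00378 = $568.839348
City of Maribel: ($171,186.6 − $20,700) × 0.0054 = $150,486.6 × 0.0054 = $812.62764
Total = $3,481.92657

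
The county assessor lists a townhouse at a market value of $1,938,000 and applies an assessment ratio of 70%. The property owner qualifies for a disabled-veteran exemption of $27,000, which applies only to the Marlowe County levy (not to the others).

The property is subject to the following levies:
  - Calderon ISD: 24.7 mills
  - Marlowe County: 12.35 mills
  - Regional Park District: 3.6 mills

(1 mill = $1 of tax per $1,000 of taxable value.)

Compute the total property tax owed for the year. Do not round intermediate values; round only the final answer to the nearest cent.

$54,812.34

Assessed value = $1,938,000 × 0.7 = $1,356,600
Calderon ISD: $1,356,600 × 0.0247 = $33,508.02
Marlowe County: ($1,356,600 − $27,000) × 0.01235 = $1,329,600 × 0.01235 = $16,420.56
Regional Park District: $1,356,600 × 0.0036 = $4,883.76
Total = $54,812.34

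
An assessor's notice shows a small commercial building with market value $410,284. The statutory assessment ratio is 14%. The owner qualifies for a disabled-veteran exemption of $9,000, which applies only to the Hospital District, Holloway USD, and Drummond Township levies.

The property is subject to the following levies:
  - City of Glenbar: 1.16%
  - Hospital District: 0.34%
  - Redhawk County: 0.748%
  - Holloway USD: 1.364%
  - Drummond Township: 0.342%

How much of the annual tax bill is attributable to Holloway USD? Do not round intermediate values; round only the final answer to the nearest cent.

Assessed value = $410,284 × 0.14 = $57,439.76
Holloway USD taxable value = $57,439.76 − $9,000 = $48,439.76
Holloway USD levy = $48,439.76 × 0.01364 = $660.7183264

$660.72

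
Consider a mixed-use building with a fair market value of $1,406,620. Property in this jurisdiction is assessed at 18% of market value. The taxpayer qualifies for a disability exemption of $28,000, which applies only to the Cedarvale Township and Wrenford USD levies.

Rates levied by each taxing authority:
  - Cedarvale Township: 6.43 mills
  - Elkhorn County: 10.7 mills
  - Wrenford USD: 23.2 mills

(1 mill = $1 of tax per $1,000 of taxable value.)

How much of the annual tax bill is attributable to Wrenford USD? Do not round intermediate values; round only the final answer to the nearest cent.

Assessed value = $1,406,620 × 0.18 = $253,191.6
Wrenford USD taxable value = $253,191.6 − $28,000 = $225,191.6
Wrenford USD levy = $225,191.6 × 0.0232 = $5,224.44512

$5,224.45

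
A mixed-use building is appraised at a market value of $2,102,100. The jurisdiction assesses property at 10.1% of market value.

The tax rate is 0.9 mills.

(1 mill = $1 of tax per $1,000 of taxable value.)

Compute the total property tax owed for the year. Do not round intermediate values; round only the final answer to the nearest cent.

$191.08

Assessed value = $2,102,100 × 0.101 = $212,312.1
Tax = $212,312.1 × 0.0009 = $191.08089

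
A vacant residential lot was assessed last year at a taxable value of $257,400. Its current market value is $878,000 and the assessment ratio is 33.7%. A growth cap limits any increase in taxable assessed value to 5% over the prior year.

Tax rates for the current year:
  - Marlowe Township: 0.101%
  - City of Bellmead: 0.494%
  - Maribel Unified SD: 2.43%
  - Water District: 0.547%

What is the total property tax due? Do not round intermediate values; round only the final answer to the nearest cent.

Uncapped assessed value = $878,000 × 0.337 = $295,886
Cap limit = $257,400 × 1.05 = $270,270
Taxable assessed value = min($295,886, $270,270) = $270,270 (cap binds)
Marlowe Township: $270,270 × 0.00101 = $272.9727
City of Bellmead: $270,270 × 0.00494 = $1,335.1338
Maribel Unified SD: $270,270 × 0.0243 = $6,567.561
Water District: $270,270 × 0.00547 = $1,478.3769
Total = $9,654.0444

$9,654.04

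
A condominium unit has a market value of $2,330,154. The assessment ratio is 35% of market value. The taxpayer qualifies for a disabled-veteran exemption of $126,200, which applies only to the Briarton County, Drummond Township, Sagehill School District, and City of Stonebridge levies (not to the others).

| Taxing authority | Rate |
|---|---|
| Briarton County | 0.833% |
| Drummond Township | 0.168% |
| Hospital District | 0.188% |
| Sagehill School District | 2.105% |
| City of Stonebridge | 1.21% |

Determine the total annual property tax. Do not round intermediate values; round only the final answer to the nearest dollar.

Assessed value = $2,330,154 × 0.35 = $815,553.9
Briarton County: ($815,553.9 − $126,200) × 0.00833 = $689,353.9 × 0.00833 = $5,742.317987
Drummond Township: ($815,553.9 − $126,200) × 0.00168 = $689,353.9 × 0.00168 = $1,158.114552
Hospital District: $815,553.9 × 0.00188 = $1,533.241332
Sagehill School District: ($815,553.9 − $126,200) × 0.02105 = $689,353.9 × 0.02105 = $14,510.899595
City of Stonebridge: ($815,553.9 − $126,200) × 0.0121 = $689,353.9 × 0.0121 = $8,341.18219
Total = $31,285.755656

$31,286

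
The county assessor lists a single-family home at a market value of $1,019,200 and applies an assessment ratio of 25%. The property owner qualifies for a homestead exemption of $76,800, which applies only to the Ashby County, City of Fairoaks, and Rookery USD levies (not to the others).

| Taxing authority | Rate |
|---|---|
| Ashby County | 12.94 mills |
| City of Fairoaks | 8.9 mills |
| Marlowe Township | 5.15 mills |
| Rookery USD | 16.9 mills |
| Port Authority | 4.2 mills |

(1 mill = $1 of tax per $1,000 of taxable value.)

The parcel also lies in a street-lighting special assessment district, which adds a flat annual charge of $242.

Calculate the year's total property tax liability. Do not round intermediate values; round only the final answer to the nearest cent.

Assessed value = $1,019,200 × 0.25 = $254,800
Ashby County: ($254,800 − $76,800) × 0.01294 = $178,000 × 0.01294 = $2,303.32
City of Fairoaks: ($254,800 − $76,800) × 0.0089 = $178,000 × 0.0089 = $1,584.2
Marlowe Township: $254,800 × 0.00515 = $1,312.22
Rookery USD: ($254,800 − $76,800) × 0.0169 = $178,000 × 0.0169 = $3,008.2
Port Authority: $254,800 × 0.0042 = $1,070.16
Levies subtotal = $9,278.1
Total = $9,278.1 + $242 = $9,520.1

$9,520.10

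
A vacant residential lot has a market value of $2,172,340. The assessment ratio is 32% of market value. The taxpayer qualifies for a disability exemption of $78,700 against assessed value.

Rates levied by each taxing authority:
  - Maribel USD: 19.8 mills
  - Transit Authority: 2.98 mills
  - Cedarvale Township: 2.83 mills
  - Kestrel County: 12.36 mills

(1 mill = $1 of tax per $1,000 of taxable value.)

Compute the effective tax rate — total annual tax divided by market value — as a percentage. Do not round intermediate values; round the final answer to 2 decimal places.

1.08%

Assessed value = $2,172,340 × 0.32 = $695,148.8
Taxable value = $695,148.8 − $78,700 = $616,448.8
Maribel USD: $616,448.8 × 0.0198 = $12,205.68624
Transit Authority: $616,448.8 × 0.00298 = $1,837.017424
Cedarvale Township: $616,448.8 × 0.00283 = $1,744.550104
Kestrel County: $616,448.8 × 0.01236 = $7,619.307168
Total tax = $23,406.560936
Effective rate = $23,406.560936 ÷ $2,172,340 = 1.08% of market value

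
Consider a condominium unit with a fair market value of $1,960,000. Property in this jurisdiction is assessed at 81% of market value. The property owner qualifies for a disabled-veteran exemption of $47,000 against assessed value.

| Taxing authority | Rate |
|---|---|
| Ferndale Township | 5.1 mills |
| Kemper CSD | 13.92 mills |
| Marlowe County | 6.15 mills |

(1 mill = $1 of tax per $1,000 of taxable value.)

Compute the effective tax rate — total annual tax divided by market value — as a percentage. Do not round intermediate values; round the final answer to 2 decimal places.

1.98%

Assessed value = $1,960,000 × 0.81 = $1,587,600
Taxable value = $1,587,600 − $47,000 = $1,540,600
Ferndale Township: $1,540,600 × 0.0051 = $7,857.06
Kemper CSD: $1,540,600 × 0.01392 = $21,445.152
Marlowe County: $1,540,600 × 0.00615 = $9,474.69
Total tax = $38,776.902
Effective rate = $38,776.902 ÷ $1,960,000 = 1.98% of market value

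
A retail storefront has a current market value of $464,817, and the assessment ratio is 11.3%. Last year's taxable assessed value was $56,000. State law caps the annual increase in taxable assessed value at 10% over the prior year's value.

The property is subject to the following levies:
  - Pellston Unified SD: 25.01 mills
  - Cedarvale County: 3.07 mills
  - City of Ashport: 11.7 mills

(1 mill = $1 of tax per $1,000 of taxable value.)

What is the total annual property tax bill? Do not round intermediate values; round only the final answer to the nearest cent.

Uncapped assessed value = $464,817 × 0.113 = $52,524.321
Cap limit = $56,000 × 1.1 = $61,600
Taxable assessed value = min($52,524.321, $61,600) = $52,524.321 (cap does not bind)
Pellston Unified SD: $52,524.321 × 0.02501 = $1,313.63326821
Cedarvale County: $52,524.321 × 0.00307 = $161.24966547
City of Ashport: $52,524.321 × 0.0117 = $614.5345557
Total = $2,089.41748938

$2,089.42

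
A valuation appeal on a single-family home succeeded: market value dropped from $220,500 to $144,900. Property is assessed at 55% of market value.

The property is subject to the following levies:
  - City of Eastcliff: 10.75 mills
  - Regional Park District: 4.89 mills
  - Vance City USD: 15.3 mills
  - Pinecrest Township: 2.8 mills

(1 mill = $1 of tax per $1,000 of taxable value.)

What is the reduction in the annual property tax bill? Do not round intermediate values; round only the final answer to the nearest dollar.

$1,403

Old assessed value = $220,500 × 0.55 = $121,275
New assessed value = $144,900 × 0.55 = $79,695
Combined rate = 0.01075 + 0.00489 + 0.0153 + 0.0028 = 0.03374
Old tax = $121,275 × 0.03374 = $4,091.8185
New tax = $79,695 × 0.03374 = $2,688.9093
Reduction = $4,091.8185 − $2,688.9093 = $1,402.9092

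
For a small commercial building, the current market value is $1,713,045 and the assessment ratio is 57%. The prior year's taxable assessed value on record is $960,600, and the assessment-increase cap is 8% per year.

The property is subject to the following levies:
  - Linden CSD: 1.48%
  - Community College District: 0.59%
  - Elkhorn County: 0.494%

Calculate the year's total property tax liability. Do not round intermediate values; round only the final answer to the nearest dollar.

Uncapped assessed value = $1,713,045 × 0.57 = $976,435.65
Cap limit = $960,600 × 1.08 = $1,037,448
Taxable assessed value = min($976,435.65, $1,037,448) = $976,435.65 (cap does not bind)
Linden CSD: $976,435.65 × 0.0148 = $14,451.24762
Community College District: $976,435.65 × 0.0059 = $5,760.970335
Elkhorn County: $976,435.65 × 0.00494 = $4,823.592111
Total = $25,035.810066

$25,036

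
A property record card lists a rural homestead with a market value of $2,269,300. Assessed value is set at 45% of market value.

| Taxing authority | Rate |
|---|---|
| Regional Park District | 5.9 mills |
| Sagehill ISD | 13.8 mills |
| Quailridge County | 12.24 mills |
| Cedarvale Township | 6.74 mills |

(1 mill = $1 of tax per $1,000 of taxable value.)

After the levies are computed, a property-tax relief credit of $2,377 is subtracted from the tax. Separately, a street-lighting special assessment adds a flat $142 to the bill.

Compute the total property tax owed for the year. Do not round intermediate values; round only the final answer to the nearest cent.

Assessed value = $2,269,300 × 0.45 = $1,021,185
Regional Park District: $1,021,185 × 0.0059 = $6,024.9915
Sagehill ISD: $1,021,185 × 0.0138 = $14,092.353
Quailridge County: $1,021,185 × 0.01224 = $12,499.3044
Cedarvale Township: $1,021,185 × 0.00674 = $6,882.7869
Levies subtotal = $39,499.4358
After credit = $39,499.4358 − $2,377 = $37,122.4358
Total = $37,122.4358 + $142 = $37,264.4358

$37,264.44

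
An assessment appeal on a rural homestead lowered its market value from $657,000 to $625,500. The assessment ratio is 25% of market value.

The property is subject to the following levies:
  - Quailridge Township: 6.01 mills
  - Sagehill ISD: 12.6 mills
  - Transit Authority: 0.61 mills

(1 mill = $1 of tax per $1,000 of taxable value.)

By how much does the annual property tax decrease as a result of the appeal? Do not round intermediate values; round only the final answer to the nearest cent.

$151.36

Old assessed value = $657,000 × 0.25 = $164,250
New assessed value = $625,500 × 0.25 = $156,375
Combined rate = 0.00601 + 0.0126 + 0.00061 = 0.01922
Old tax = $164,250 × 0.01922 = $3,156.885
New tax = $156,375 × 0.01922 = $3,005.5275
Reduction = $3,156.885 − $3,005.5275 = $151.3575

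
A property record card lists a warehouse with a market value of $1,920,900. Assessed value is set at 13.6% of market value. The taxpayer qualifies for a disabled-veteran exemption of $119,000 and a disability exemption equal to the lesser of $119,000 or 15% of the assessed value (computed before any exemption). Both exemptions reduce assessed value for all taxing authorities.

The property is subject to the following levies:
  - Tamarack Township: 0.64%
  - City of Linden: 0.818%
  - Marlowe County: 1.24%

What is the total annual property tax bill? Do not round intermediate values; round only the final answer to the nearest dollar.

Assessed value = $1,920,900 × 0.136 = $261,242.4
Disability exemption = min($119,000, 15% × $261,242.4) = min($119,000, $39,186.36) = $39,186.36 (percentage binds)
Taxable value = $261,242.4 − $119,000 − $39,186.36 = $103,056.04
Tamarack Township: $103,056.04 × 0.0064 = $659.558656
City of Linden: $103,056.04 × 0.00818 = $842.9984072
Marlowe County: $103,056.04 × 0.0124 = $1,277.894896
Total = $2,780.4519592

$2,780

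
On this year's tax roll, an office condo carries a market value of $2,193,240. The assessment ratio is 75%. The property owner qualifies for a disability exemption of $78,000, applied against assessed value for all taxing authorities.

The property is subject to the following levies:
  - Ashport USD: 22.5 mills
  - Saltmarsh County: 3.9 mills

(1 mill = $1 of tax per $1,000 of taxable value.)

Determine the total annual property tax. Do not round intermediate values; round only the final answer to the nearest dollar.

Assessed value = $2,193,240 × 0.75 = $1,644,930
Taxable value = $1,644,930 − $78,000 = $1,566,930
Ashport USD: $1,566,930 × 0.0225 = $35,255.925
Saltmarsh County: $1,566,930 × 0.0039 = $6,111.027
Total = $35,255.925 + $6,111.027 = $41,366.952

$41,367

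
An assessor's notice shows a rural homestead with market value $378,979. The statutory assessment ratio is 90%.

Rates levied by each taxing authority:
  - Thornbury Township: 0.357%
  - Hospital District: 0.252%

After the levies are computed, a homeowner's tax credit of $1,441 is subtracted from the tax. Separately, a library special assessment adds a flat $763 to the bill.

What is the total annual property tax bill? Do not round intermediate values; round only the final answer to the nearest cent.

Assessed value = $378,979 × 0.9 = $341,081.1
Thornbury Township: $341,081.1 × 0.00357 = $1,217.659527
Hospital District: $341,081.1 × 0.00252 = $859.524372
Levies subtotal = $2,077.183899
After credit = $2,077.183899 − $1,441 = $636.183899
Total = $636.183899 + $763 = $1,399.183899

$1,399.18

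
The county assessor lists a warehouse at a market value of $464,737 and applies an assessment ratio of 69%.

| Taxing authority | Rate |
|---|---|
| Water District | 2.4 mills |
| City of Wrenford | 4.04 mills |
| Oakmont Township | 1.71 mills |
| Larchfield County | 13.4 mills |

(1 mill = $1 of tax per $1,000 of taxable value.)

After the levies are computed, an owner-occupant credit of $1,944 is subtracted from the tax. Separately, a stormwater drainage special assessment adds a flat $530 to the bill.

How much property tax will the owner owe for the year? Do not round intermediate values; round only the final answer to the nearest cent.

Assessed value = $464,737 × 0.69 = $320,668.53
Water District: $320,668.53 × 0.0024 = $769.604472
City of Wrenford: $320,668.53 × 0.00404 = $1,295.5008612
Oakmont Township: $320,668.53 × 0.00171 = $548.3431863
Larchfield County: $320,668.53 × 0.0134 = $4,296.958302
Levies subtotal = $6,910.4068215
After credit = $6,910.4068215 − $1,944 = $4,966.4068215
Total = $4,966.4068215 + $530 = $5,496.4068215

$5,496.41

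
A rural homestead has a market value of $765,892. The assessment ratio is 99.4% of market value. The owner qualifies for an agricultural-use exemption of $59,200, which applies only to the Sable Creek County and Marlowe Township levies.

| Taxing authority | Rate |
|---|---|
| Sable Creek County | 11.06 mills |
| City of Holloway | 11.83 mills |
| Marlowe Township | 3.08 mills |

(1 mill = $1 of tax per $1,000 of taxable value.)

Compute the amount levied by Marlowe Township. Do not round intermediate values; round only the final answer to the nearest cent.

Assessed value = $765,892 × 0.994 = $761,296.648
Marlowe Township taxable value = $761,296.648 − $59,200 = $702,096.648
Marlowe Township levy = $702,096.648 × 0.00308 = $2,162.45767584

$2,162.46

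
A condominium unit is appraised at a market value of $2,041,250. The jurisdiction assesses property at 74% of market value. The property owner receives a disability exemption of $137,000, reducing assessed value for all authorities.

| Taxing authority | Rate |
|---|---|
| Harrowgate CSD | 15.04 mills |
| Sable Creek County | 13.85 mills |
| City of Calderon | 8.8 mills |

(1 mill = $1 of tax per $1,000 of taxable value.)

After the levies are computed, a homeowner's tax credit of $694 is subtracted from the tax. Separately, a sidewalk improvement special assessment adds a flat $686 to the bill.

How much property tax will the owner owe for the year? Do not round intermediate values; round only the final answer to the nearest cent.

$51,760.16

Assessed value = $2,041,250 × 0.74 = $1,510,525
Taxable value = $1,510,525 − $137,000 = $1,373,525
Harrowgate CSD: $1,373,525 × 0.01504 = $20,657.816
Sable Creek County: $1,373,525 × 0.01385 = $19,023.32125
City of Calderon: $1,373,525 × 0.0088 = $12,087.02
Levies subtotal = $51,768.15725
After credit = $51,768.15725 − $694 = $51,074.15725
Total = $51,074.15725 + $686 = $51,760.15725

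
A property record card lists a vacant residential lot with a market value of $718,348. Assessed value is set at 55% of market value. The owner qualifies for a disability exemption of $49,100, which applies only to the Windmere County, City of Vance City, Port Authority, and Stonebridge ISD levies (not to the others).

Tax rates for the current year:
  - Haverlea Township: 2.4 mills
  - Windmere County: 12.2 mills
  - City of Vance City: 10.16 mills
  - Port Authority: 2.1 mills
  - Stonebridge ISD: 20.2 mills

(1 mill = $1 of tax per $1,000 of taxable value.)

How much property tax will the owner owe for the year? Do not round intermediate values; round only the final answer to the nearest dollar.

$16,400

Assessed value = $718,348 × 0.55 = $395,091.4
Haverlea Township: $395,091.4 × 0.0024 = $948.21936
Windmere County: ($395,091.4 − $49,100) × 0.0122 = $345,991.4 × 0.0122 = $4,221.09508
City of Vance City: ($395,091.4 − $49,100) × 0.01016 = $345,991.4 × 0.01016 = $3,515.272624
Port Authority: ($395,091.4 − $49,100) × 0.0021 = $345,991.4 × 0.0021 = $726.58194
Stonebridge ISD: ($395,091.4 − $49,100) × 0.0202 = $345,991.4 × 0.0202 = $6,989.02628
Total = $16,400.195284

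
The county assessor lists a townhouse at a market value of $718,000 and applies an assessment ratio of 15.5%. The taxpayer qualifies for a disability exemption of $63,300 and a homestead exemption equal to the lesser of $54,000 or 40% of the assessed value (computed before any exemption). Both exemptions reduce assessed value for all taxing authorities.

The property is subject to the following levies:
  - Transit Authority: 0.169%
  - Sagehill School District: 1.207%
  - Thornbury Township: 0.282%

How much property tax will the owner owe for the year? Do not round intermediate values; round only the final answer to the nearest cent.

$57.60

Assessed value = $718,000 × 0.155 = $111,290
Homestead exemption = min($54,000, 40% × $111,290) = min($54,000, $44,516) = $44,516 (percentage binds)
Taxable value = $111,290 − $63,300 − $44,516 = $3,474
Transit Authority: $3,474 × 0.00169 = $5.87106
Sagehill School District: $3,474 × 0.01207 = $41.93118
Thornbury Township: $3,474 × 0.00282 = $9.79668
Total = $57.59892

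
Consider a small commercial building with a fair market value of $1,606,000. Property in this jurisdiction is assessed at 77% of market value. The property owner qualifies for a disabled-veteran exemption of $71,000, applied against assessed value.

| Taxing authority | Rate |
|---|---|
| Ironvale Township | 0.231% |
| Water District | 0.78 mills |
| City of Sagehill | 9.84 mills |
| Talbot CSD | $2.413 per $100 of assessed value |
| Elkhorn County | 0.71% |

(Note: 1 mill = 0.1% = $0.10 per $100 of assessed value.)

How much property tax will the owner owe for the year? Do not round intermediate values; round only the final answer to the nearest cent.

Assessed value = $1,606,000 × 0.77 = $1,236,620
Taxable value = $1,236,620 − $71,000 = $1,165,620
Ironvale Township: $1,165,620 × 0.00231 = $2,692.5822
Water District: $1,165,620 × 0.00078 = $909.1836
City of Sagehill: $1,165,620 × 0.00984 = $11,469.7008
Talbot CSD: $1,165,620 × 0.02413 = $28,126.4106
Elkhorn County: $1,165,620 × 0.0071 = $8,275.902
Total = $51,473.7792

$51,473.78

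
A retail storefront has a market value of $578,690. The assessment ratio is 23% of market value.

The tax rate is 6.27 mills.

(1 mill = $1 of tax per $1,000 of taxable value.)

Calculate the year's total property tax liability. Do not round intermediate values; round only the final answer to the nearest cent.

$834.53

Assessed value = $578,690 × 0.23 = $133,098.7
Tax = $133,098.7 × 0.00627 = $834.528849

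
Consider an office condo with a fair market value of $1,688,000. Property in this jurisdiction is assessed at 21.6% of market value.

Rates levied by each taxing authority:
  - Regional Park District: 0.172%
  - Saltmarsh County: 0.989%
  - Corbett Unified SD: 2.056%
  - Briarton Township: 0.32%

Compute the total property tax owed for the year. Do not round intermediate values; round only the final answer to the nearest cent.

$12,896.18

Assessed value = $1,688,000 × 0.216 = $364,608
Regional Park District: $364,608 × 0.00172 = $627.12576
Saltmarsh County: $364,608 × 0.00989 = $3,605.97312
Corbett Unified SD: $364,608 × 0.02056 = $7,496.34048
Briarton Township: $364,608 × 0.0032 = $1,166.7456
Total = $627.12576 + $3,605.97312 + $7,496.34048 + $1,166.7456 = $12,896.18496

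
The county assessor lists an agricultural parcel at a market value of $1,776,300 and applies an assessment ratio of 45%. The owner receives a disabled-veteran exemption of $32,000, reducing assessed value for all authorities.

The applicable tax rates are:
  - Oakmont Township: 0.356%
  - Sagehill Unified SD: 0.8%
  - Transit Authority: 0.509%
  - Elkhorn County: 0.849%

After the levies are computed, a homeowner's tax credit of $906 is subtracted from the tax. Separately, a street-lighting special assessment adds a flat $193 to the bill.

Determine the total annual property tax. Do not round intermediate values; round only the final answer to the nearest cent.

$18,577.80

Assessed value = $1,776,300 × 0.45 = $799,335
Taxable value = $799,335 − $32,000 = $767,335
Oakmont Township: $767,335 × 0.00356 = $2,731.7126
Sagehill Unified SD: $767,335 × 0.008 = $6,138.68
Transit Authority: $767,335 × 0.00509 = $3,905.73515
Elkhorn County: $767,335 × 0.00849 = $6,514.67415
Levies subtotal = $19,290.8019
After credit = $19,290.8019 − $906 = $18,384.8019
Total = $18,384.8019 + $193 = $18,577.8019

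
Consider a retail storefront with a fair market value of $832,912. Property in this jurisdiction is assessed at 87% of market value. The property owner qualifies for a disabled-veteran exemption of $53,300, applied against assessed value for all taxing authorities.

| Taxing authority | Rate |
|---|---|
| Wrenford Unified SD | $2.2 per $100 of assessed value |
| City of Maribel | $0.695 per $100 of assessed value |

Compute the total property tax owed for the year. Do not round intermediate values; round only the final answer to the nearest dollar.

$19,435

Assessed value = $832,912 × 0.87 = $724,633.44
Taxable value = $724,633.44 − $53,300 = $671,333.44
Wrenford Unified SD: $671,333.44 × 0.022 = $14,769.33568
City of Maribel: $671,333.44 × 0.00695 = $4,665.767408
Total = $14,769.33568 + $4,665.767408 = $19,435.103088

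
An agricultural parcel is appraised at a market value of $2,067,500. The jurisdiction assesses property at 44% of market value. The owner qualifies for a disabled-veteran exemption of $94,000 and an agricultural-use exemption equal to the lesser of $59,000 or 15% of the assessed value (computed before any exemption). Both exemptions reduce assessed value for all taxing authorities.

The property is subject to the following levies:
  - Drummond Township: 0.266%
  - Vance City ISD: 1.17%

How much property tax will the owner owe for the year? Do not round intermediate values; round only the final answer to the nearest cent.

Assessed value = $2,067,500 × 0.44 = $909,700
Agricultural-use exemption = min($59,000, 15% × $909,700) = min($59,000, $136,455) = $59,000 (dollar cap binds)
Taxable value = $909,700 − $94,000 − $59,000 = $756,700
Drummond Township: $756,700 × 0.00266 = $2,012.822
Vance City ISD: $756,700 × 0.0117 = $8,853.39
Total = $10,866.212

$10,866.21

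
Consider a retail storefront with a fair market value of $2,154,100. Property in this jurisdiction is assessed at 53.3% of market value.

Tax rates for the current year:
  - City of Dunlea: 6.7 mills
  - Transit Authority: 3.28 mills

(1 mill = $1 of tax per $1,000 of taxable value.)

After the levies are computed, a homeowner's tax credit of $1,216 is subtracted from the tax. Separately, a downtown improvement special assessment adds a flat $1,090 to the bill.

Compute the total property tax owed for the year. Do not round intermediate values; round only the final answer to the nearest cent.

$11,332.39

Assessed value = $2,154,100 × 0.533 = $1,148,135.3
City of Dunlea: $1,148,135.3 × 0.0067 = $7,692.50651
Transit Authority: $1,148,135.3 × 0.00328 = $3,765.883784
Levies subtotal = $11,458.390294
After credit = $11,458.390294 − $1,216 = $10,242.390294
Total = $10,242.390294 + $1,090 = $11,332.390294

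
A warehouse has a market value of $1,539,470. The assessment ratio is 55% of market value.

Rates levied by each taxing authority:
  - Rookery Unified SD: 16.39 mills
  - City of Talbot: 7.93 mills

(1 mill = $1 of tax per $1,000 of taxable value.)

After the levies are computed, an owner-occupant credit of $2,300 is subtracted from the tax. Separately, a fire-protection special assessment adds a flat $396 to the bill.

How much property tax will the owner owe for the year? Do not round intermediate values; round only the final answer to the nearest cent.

Assessed value = $1,539,470 × 0.55 = $846,708.5
Rookery Unified SD: $846,708.5 × 0.01639 = $13,877.552315
City of Talbot: $846,708.5 × 0.00793 = $6,714.398405
Levies subtotal = $20,591.95072
After credit = $20,591.95072 − $2,300 = $18,291.95072
Total = $18,291.95072 + $396 = $18,687.95072

$18,687.95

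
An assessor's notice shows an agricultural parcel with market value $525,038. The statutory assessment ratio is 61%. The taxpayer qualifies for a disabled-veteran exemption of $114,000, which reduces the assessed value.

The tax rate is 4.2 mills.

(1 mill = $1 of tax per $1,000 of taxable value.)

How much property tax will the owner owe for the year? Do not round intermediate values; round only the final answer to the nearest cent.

Assessed value = $525,038 × 0.61 = $320,273.18
Taxable value = $320,273.18 − $114,000 = $206,273.18
Tax = $206,273.18 × 0.0042 = $866.347356

$866.35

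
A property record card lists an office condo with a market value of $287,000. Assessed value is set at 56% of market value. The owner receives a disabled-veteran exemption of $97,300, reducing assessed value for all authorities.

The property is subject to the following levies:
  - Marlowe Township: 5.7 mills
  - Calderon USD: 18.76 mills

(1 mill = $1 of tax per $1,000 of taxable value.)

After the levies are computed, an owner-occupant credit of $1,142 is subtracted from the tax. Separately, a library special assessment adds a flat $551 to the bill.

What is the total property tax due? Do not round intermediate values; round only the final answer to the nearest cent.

$960.25

Assessed value = $287,000 × 0.56 = $160,720
Taxable value = $160,720 − $97,300 = $63,420
Marlowe Township: $63,420 × 0.0057 = $361.494
Calderon USD: $63,420 × 0.01876 = $1,189.7592
Levies subtotal = $1,551.2532
After credit = $1,551.2532 − $1,142 = $409.2532
Total = $409.2532 + $551 = $960.2532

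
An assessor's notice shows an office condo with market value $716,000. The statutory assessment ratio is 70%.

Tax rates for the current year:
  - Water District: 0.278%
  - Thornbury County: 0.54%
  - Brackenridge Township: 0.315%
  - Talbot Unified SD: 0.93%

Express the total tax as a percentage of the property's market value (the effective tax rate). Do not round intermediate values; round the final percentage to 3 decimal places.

1.444%

Assessed value = $716,000 × 0.7 = $501,200
Water District: $501,200 × 0.00278 = $1,393.336
Thornbury County: $501,200 × 0.0054 = $2,706.48
Brackenridge Township: $501,200 × 0.00315 = $1,578.78
Talbot Unified SD: $501,200 × 0.0093 = $4,661.16
Total tax = $10,339.756
Effective rate = $10,339.756 ÷ $716,000 = 1.444% of market value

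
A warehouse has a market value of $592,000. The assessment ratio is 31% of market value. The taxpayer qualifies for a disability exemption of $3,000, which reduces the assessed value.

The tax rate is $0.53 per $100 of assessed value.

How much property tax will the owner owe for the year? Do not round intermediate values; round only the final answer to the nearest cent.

$956.76

Assessed value = $592,000 × 0.31 = $183,520
Taxable value = $183,520 − $3,000 = $180,520
Tax = $180,520 × 0.0053 = $956.756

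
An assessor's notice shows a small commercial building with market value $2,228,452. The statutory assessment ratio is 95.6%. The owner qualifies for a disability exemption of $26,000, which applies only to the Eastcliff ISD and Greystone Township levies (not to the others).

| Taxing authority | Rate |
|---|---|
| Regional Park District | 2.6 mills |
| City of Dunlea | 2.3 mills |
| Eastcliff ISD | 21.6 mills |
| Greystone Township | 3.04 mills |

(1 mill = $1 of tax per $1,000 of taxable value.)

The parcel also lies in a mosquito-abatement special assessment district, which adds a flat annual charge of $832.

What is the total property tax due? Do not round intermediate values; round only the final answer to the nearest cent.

$63,123.38

Assessed value = $2,228,452 × 0.956 = $2,130,400.112
Regional Park District: $2,130,400.112 × 0.0026 = $5,539.0402912
City of Dunlea: $2,130,400.112 × 0.0023 = $4,899.9202576
Eastcliff ISD: ($2,130,400.112 − $26,000) × 0.0216 = $2,104,400.112 × 0.0216 = $45,455.0424192
Greystone Township: ($2,130,400.112 − $26,000) × 0.00304 = $2,104,400.112 × 0.00304 = $6,397.37634048
Levies subtotal = $62,291.37930848
Total = $62,291.37930848 + $832 = $63,123.37930848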